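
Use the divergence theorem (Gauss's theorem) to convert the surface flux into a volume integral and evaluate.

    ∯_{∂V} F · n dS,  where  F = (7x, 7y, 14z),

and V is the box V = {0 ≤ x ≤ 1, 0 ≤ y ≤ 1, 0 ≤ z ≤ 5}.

By the divergence theorem,

    ∯_{∂V} F · n dS = ∭_V (∇ · F) dV.

Compute the divergence:
    ∇ · F = ∂F_x/∂x + ∂F_y/∂y + ∂F_z/∂z = 7 + 7 + 14 = 28.

V is a rectangular box, so dV = dx dy dz with 0 ≤ x ≤ 1, 0 ≤ y ≤ 1, 0 ≤ z ≤ 5.

Integrate (28) over V as an iterated integral:

    ∭_V (∇·F) dV = ∫_0^{1} ∫_0^{1} ∫_0^{5} (28) dz dy dx.

Inner (z from 0 to 5): 140.
Middle (y from 0 to 1): 140.
Outer (x from 0 to 1): 140.

Therefore ∯_{∂V} F · n dS = 140.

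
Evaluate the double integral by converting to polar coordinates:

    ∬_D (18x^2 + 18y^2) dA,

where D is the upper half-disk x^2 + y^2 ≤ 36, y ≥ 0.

The region D is 0 ≤ r ≤ 6, 0 ≤ θ ≤ π in polar coordinates, where x = r cos(θ), y = r sin(θ), and dA = r dr dθ.

Under the substitution, the integrand becomes 18r^2, so

    ∬_D (18x^2 + 18y^2) dA = ∫_{0}^{π} ∫_{0}^{6} (18r^2) · r dr dθ.

Inner integral (in r): ∫_{0}^{6} (18r^2) · r dr = 5832.

Outer integral (in θ): ∫_{0}^{π} (5832) dθ = 5832π.

Therefore ∬_D (18x^2 + 18y^2) dA = 5832π.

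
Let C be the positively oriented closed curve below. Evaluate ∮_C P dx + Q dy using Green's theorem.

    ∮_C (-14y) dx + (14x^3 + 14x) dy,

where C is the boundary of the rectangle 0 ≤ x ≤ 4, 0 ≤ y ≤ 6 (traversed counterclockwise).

Green's theorem converts the closed line integral into a double integral over the enclosed region D:

    ∮_C P dx + Q dy = ∬_D (∂Q/∂x - ∂P/∂y) dA.

Here P = -14y, Q = 14x^3 + 14x, so

    ∂Q/∂x = 42x^2 + 14,    ∂P/∂y = -14,
    ∂Q/∂x - ∂P/∂y = 42x^2 + 28.

D is the region 0 ≤ x ≤ 4, 0 ≤ y ≤ 6. Evaluating the double integral:

    ∬_D (42x^2 + 28) dA = ∫_0^{4} ∫_0^{6} (42x^2 + 28) dy dx.

Inner (y from 0 to 6): 252x^2 + 168.
Outer (x from 0 to 4): 6048.

Therefore ∮_C P dx + Q dy = 6048.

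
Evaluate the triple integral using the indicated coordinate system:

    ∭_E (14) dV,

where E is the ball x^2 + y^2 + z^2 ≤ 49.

In spherical coordinates, x = ρ sin(φ) cos(θ), y = ρ sin(φ) sin(θ), z = ρ cos(φ), and dV = ρ^2 sin(φ) dρ dφ dθ.

The integrand becomes 14, so

    ∭_E (14) dV = ∫_{0}^{2π} ∫_{0}^{π} ∫_{0}^{7} (14) · ρ^2 sin(φ) dρ dφ dθ.

Inner (ρ): 4802sin(φ)/3.
Middle (φ): 9604/3.
Outer (θ): 19208π/3.

Therefore the triple integral equals 19208π/3.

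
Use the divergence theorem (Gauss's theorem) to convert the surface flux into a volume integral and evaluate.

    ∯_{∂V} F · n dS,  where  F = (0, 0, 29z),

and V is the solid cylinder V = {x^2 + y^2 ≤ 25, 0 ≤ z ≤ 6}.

By the divergence theorem,

    ∯_{∂V} F · n dS = ∭_V (∇ · F) dV.

Compute the divergence:
    ∇ · F = ∂F_x/∂x + ∂F_y/∂y + ∂F_z/∂z = 0 + 0 + 29 = 29.

In cylindrical coordinates, x = r cos(θ), y = r sin(θ), z = z, dV = r dr dθ dz, with 0 ≤ r ≤ 5, 0 ≤ θ ≤ 2π, 0 ≤ z ≤ 6.

The integrand, after substitution and multiplying by the volume element, becomes (29) · r, so

    ∭_V (∇·F) dV = ∫_0^{2π} ∫_0^{5} ∫_0^{6} (29) · r dz dr dθ.

Inner (z from 0 to 6): 174r.
Middle (r from 0 to 5): 2175.
Outer (θ from 0 to 2π): 4350π.

Therefore ∯_{∂V} F · n dS = 4350π.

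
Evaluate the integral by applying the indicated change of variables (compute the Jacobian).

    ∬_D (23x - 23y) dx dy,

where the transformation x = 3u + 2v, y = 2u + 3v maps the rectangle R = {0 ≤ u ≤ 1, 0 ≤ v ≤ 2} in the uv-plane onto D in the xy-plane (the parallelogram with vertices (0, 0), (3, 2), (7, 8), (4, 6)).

Compute the Jacobian determinant of (x, y) with respect to (u, v):

    ∂(x,y)/∂(u,v) = | 3  2 | = (3)(3) - (2)(2) = 5.
                   | 2  3 |

Its absolute value is |J| = 5 (the area scaling factor).

Substituting x = 3u + 2v, y = 2u + 3v into the integrand,

    23x - 23y → 23u - 23v,

so the integral becomes

    ∬_R (23u - 23v) · |J| du dv = ∫_0^1 ∫_0^2 (115u - 115v) dv du.

Inner (v): 230u - 230.
Outer (u): -115.

Therefore ∬_D (23x - 23y) dx dy = -115.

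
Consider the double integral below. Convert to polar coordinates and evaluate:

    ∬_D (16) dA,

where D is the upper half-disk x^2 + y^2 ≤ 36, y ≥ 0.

The region D is 0 ≤ r ≤ 6, 0 ≤ θ ≤ π in polar coordinates, where x = r cos(θ), y = r sin(θ), and dA = r dr dθ.

Under the substitution, the integrand becomes 16, so

    ∬_D (16) dA = ∫_{0}^{π} ∫_{0}^{6} (16) · r dr dθ.

Inner integral (in r): ∫_{0}^{6} (16) · r dr = 288.

Outer integral (in θ): ∫_{0}^{π} (288) dθ = 288π.

Therefore ∬_D (16) dA = 288π.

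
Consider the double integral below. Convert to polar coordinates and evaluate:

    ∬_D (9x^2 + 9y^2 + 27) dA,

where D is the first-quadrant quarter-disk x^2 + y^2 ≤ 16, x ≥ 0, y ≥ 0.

The region D is 0 ≤ r ≤ 4, 0 ≤ θ ≤ π/2 in polar coordinates, where x = r cos(θ), y = r sin(θ), and dA = r dr dθ.

Under the substitution, the integrand becomes 9r^2 + 27, so

    ∬_D (9x^2 + 9y^2 + 27) dA = ∫_{0}^{π/2} ∫_{0}^{4} (9r^2 + 27) · r dr dθ.

Inner integral (in r): ∫_{0}^{4} (9r^2 + 27) · r dr = 792.

Outer integral (in θ): ∫_{0}^{π/2} (792) dθ = 396π.

Therefore ∬_D (9x^2 + 9y^2 + 27) dA = 396π.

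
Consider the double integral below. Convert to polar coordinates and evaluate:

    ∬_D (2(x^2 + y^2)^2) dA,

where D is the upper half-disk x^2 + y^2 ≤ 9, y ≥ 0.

The region D is 0 ≤ r ≤ 3, 0 ≤ θ ≤ π in polar coordinates, where x = r cos(θ), y = r sin(θ), and dA = r dr dθ.

Under the substitution, the integrand becomes 2r^4, so

    ∬_D (2(x^2 + y^2)^2) dA = ∫_{0}^{π} ∫_{0}^{3} (2r^4) · r dr dθ.

Inner integral (in r): ∫_{0}^{3} (2r^4) · r dr = 243.

Outer integral (in θ): ∫_{0}^{π} (243) dθ = 243π.

Therefore ∬_D (2(x^2 + y^2)^2) dA = 243π.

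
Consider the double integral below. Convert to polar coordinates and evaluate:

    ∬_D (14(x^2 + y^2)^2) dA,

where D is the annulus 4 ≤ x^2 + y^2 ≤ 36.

The region D is 2 ≤ r ≤ 6, 0 ≤ θ ≤ 2π in polar coordinates, where x = r cos(θ), y = r sin(θ), and dA = r dr dθ.

Under the substitution, the integrand becomes 14r^4, so

    ∬_D (14(x^2 + y^2)^2) dA = ∫_{0}^{2π} ∫_{2}^{6} (14r^4) · r dr dθ.

Inner integral (in r): ∫_{2}^{6} (14r^4) · r dr = 326144/3.

Outer integral (in θ): ∫_{0}^{2π} (326144/3) dθ = 652288π/3.

Therefore ∬_D (14(x^2 + y^2)^2) dA = 652288π/3.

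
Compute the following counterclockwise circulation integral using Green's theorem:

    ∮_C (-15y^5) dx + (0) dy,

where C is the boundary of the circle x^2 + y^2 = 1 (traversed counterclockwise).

Green's theorem converts the closed line integral into a double integral over the enclosed region D:

    ∮_C P dx + Q dy = ∬_D (∂Q/∂x - ∂P/∂y) dA.

Here P = -15y^5, Q = 0, so

    ∂Q/∂x = 0,    ∂P/∂y = -75y^4,
    ∂Q/∂x - ∂P/∂y = 75y^4.

D is the region x^2 + y^2 ≤ 1. Evaluating the double integral:

In polar coordinates (x = r cos θ, y = r sin θ, dA = r dr dθ) the integrand becomes 75r^4sin(θ)^4, so

    ∬_D (75y^4) dA = ∫_0^{2π} ∫_0^{1} (75r^4sin(θ)^4) · r dr dθ.

Inner (r from 0 to 1): 25sin(θ)^4/2.
Outer (θ from 0 to 2π): 75π/8.

Therefore ∮_C P dx + Q dy = 75π/8.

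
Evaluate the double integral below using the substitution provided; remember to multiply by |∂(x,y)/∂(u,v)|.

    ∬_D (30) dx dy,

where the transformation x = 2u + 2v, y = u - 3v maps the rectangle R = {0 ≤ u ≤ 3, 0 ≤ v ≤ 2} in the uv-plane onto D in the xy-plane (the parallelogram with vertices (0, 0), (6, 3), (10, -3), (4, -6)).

Compute the Jacobian determinant of (x, y) with respect to (u, v):

    ∂(x,y)/∂(u,v) = | 2  2 | = (2)(-3) - (2)(1) = -8.
                   | 1  -3 |

Its absolute value is |J| = 8 (the area scaling factor).

Substituting x = 2u + 2v, y = u - 3v into the integrand,

    30 → 30,

so the integral becomes

    ∬_R (30) · |J| du dv = ∫_0^3 ∫_0^2 (240) dv du.

Inner (v): 480.
Outer (u): 1440.

Therefore ∬_D (30) dx dy = 1440.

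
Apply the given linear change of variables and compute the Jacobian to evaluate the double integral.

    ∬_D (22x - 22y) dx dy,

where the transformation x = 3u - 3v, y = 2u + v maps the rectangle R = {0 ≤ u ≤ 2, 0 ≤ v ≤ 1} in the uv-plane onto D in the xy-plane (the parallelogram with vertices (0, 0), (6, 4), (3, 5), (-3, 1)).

Compute the Jacobian determinant of (x, y) with respect to (u, v):

    ∂(x,y)/∂(u,v) = | 3  -3 | = (3)(1) - (-3)(2) = 9.
                   | 2  1 |

Its absolute value is |J| = 9 (the area scaling factor).

Substituting x = 3u - 3v, y = 2u + v into the integrand,

    22x - 22y → 22u - 88v,

so the integral becomes

    ∬_R (22u - 88v) · |J| du dv = ∫_0^2 ∫_0^1 (198u - 792v) dv du.

Inner (v): 198u - 396.
Outer (u): -396.

Therefore ∬_D (22x - 22y) dx dy = -396.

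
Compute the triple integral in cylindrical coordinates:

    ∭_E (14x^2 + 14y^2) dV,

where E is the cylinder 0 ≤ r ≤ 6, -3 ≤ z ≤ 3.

In cylindrical coordinates, x = r cos(θ), y = r sin(θ), z = z, and dV = r dr dθ dz.

The integrand becomes 14r^2, so

    ∭_E (14x^2 + 14y^2) dV = ∫_{0}^{2π} ∫_{0}^{6} ∫_{-3}^{3} (14r^2) · r dz dr dθ.

Inner (z): 84r^3.
Middle (r from 0 to 6): 27216.
Outer (θ): 54432π.

Therefore the triple integral equals 54432π.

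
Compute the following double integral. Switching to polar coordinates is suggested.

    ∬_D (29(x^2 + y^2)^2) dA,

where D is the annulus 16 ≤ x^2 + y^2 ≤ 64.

The region D is 4 ≤ r ≤ 8, 0 ≤ θ ≤ 2π in polar coordinates, where x = r cos(θ), y = r sin(θ), and dA = r dr dθ.

Under the substitution, the integrand becomes 29r^4, so

    ∬_D (29(x^2 + y^2)^2) dA = ∫_{0}^{2π} ∫_{4}^{8} (29r^4) · r dr dθ.

Inner integral (in r): ∫_{4}^{8} (29r^4) · r dr = 1247232.

Outer integral (in θ): ∫_{0}^{2π} (1247232) dθ = 2494464π.

Therefore ∬_D (29(x^2 + y^2)^2) dA = 2494464π.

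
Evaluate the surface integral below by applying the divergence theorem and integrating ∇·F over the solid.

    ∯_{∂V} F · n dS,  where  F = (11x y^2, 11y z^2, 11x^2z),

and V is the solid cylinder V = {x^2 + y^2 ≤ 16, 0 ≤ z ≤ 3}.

By the divergence theorem,

    ∯_{∂V} F · n dS = ∭_V (∇ · F) dV.

Compute the divergence:
    ∇ · F = ∂F_x/∂x + ∂F_y/∂y + ∂F_z/∂z = 11y^2 + 11z^2 + 11x^2 = 11x^2 + 11y^2 + 11z^2.

In cylindrical coordinates, x = r cos(θ), y = r sin(θ), z = z, dV = r dr dθ dz, with 0 ≤ r ≤ 4, 0 ≤ θ ≤ 2π, 0 ≤ z ≤ 3.

The integrand, after substitution and multiplying by the volume element, becomes (11r^2 + 11z^2) · r, so

    ∭_V (∇·F) dV = ∫_0^{2π} ∫_0^{4} ∫_0^{3} (11r^2 + 11z^2) · r dz dr dθ.

Inner (z from 0 to 3): 33r (r^2 + 3).
Middle (r from 0 to 4): 2904.
Outer (θ from 0 to 2π): 5808π.

Therefore ∯_{∂V} F · n dS = 5808π.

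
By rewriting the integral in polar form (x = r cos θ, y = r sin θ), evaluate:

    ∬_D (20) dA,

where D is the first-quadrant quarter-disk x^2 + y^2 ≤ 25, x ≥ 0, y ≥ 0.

The region D is 0 ≤ r ≤ 5, 0 ≤ θ ≤ π/2 in polar coordinates, where x = r cos(θ), y = r sin(θ), and dA = r dr dθ.

Under the substitution, the integrand becomes 20, so

    ∬_D (20) dA = ∫_{0}^{π/2} ∫_{0}^{5} (20) · r dr dθ.

Inner integral (in r): ∫_{0}^{5} (20) · r dr = 250.

Outer integral (in θ): ∫_{0}^{π/2} (250) dθ = 125π.

Therefore ∬_D (20) dA = 125π.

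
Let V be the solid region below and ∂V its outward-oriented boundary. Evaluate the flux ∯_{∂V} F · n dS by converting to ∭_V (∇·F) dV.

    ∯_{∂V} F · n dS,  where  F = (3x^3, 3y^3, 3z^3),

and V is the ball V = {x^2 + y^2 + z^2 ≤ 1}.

By the divergence theorem,

    ∯_{∂V} F · n dS = ∭_V (∇ · F) dV.

Compute the divergence:
    ∇ · F = ∂F_x/∂x + ∂F_y/∂y + ∂F_z/∂z = 9x^2 + 9y^2 + 9z^2.

In spherical coordinates, x = ρ sin(φ) cos(θ), y = ρ sin(φ) sin(θ), z = ρ cos(φ), dV = ρ^2 sin(φ) dρ dφ dθ, with 0 ≤ ρ ≤ 1, 0 ≤ φ ≤ π, 0 ≤ θ ≤ 2π.

The integrand, after substitution and multiplying by the volume element, becomes (9ρ^2) · ρ^2 sin(φ), so

    ∭_V (∇·F) dV = ∫_0^{2π} ∫_0^{π} ∫_0^{1} (9ρ^2) · ρ^2 sin(φ) dρ dφ dθ.

Inner (ρ from 0 to 1): 9sin(φ)/5.
Middle (φ from 0 to π): 18/5.
Outer (θ from 0 to 2π): 36π/5.

Therefore ∯_{∂V} F · n dS = 36π/5.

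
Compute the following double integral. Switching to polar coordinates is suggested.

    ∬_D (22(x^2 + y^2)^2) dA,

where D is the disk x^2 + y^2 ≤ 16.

The region D is 0 ≤ r ≤ 4, 0 ≤ θ ≤ 2π in polar coordinates, where x = r cos(θ), y = r sin(θ), and dA = r dr dθ.

Under the substitution, the integrand becomes 22r^4, so

    ∬_D (22(x^2 + y^2)^2) dA = ∫_{0}^{2π} ∫_{0}^{4} (22r^4) · r dr dθ.

Inner integral (in r): ∫_{0}^{4} (22r^4) · r dr = 45056/3.

Outer integral (in θ): ∫_{0}^{2π} (45056/3) dθ = 90112π/3.

Therefore ∬_D (22(x^2 + y^2)^2) dA = 90112π/3.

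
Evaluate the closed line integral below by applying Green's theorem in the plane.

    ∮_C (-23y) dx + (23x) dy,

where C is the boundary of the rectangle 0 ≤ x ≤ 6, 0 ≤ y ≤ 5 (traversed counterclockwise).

Green's theorem converts the closed line integral into a double integral over the enclosed region D:

    ∮_C P dx + Q dy = ∬_D (∂Q/∂x - ∂P/∂y) dA.

Here P = -23y, Q = 23x, so

    ∂Q/∂x = 23,    ∂P/∂y = -23,
    ∂Q/∂x - ∂P/∂y = 46.

D is the region 0 ≤ x ≤ 6, 0 ≤ y ≤ 5. Evaluating the double integral:

    ∬_D (46) dA = ∫_0^{6} ∫_0^{5} (46) dy dx.

Inner (y from 0 to 5): 230.
Outer (x from 0 to 6): 1380.

Therefore ∮_C P dx + Q dy = 1380.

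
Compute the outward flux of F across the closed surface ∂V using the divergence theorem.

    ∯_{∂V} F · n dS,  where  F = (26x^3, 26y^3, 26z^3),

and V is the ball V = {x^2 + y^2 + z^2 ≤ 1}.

By the divergence theorem,

    ∯_{∂V} F · n dS = ∭_V (∇ · F) dV.

Compute the divergence:
    ∇ · F = ∂F_x/∂x + ∂F_y/∂y + ∂F_z/∂z = 78x^2 + 78y^2 + 78z^2.

In spherical coordinates, x = ρ sin(φ) cos(θ), y = ρ sin(φ) sin(θ), z = ρ cos(φ), dV = ρ^2 sin(φ) dρ dφ dθ, with 0 ≤ ρ ≤ 1, 0 ≤ φ ≤ π, 0 ≤ θ ≤ 2π.

The integrand, after substitution and multiplying by the volume element, becomes (78ρ^2) · ρ^2 sin(φ), so

    ∭_V (∇·F) dV = ∫_0^{2π} ∫_0^{π} ∫_0^{1} (78ρ^2) · ρ^2 sin(φ) dρ dφ dθ.

Inner (ρ from 0 to 1): 78sin(φ)/5.
Middle (φ from 0 to π): 156/5.
Outer (θ from 0 to 2π): 312π/5.

Therefore ∯_{∂V} F · n dS = 312π/5.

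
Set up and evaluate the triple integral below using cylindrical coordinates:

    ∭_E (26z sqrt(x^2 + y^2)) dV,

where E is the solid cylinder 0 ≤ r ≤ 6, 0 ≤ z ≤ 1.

In cylindrical coordinates, x = r cos(θ), y = r sin(θ), z = z, and dV = r dr dθ dz.

The integrand becomes 26r z, so

    ∭_E (26z sqrt(x^2 + y^2)) dV = ∫_{0}^{2π} ∫_{0}^{6} ∫_{0}^{1} (26r z) · r dz dr dθ.

Inner (z): 13r^2.
Middle (r from 0 to 6): 936.
Outer (θ): 1872π.

Therefore the triple integral equals 1872π.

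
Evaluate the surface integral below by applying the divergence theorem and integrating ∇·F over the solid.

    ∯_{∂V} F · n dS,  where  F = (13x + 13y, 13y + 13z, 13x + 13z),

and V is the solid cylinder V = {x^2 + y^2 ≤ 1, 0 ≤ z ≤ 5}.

By the divergence theorem,

    ∯_{∂V} F · n dS = ∭_V (∇ · F) dV.

Compute the divergence:
    ∇ · F = ∂F_x/∂x + ∂F_y/∂y + ∂F_z/∂z = 13 + 13 + 13 = 39.

In cylindrical coordinates, x = r cos(θ), y = r sin(θ), z = z, dV = r dr dθ dz, with 0 ≤ r ≤ 1, 0 ≤ θ ≤ 2π, 0 ≤ z ≤ 5.

The integrand, after substitution and multiplying by the volume element, becomes (39) · r, so

    ∭_V (∇·F) dV = ∫_0^{2π} ∫_0^{1} ∫_0^{5} (39) · r dz dr dθ.

Inner (z from 0 to 5): 195r.
Middle (r from 0 to 1): 195/2.
Outer (θ from 0 to 2π): 195π.

Therefore ∯_{∂V} F · n dS = 195π.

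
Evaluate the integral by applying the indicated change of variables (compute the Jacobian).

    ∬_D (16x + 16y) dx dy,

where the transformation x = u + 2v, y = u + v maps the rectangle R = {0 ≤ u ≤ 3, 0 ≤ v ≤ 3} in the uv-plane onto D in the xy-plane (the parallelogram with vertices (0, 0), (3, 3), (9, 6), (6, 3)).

Compute the Jacobian determinant of (x, y) with respect to (u, v):

    ∂(x,y)/∂(u,v) = | 1  2 | = (1)(1) - (2)(1) = -1.
                   | 1  1 |

Its absolute value is |J| = 1 (the area scaling factor).

Substituting x = u + 2v, y = u + v into the integrand,

    16x + 16y → 32u + 48v,

so the integral becomes

    ∬_R (32u + 48v) · |J| du dv = ∫_0^3 ∫_0^3 (32u + 48v) dv du.

Inner (v): 96u + 216.
Outer (u): 1080.

Therefore ∬_D (16x + 16y) dx dy = 1080.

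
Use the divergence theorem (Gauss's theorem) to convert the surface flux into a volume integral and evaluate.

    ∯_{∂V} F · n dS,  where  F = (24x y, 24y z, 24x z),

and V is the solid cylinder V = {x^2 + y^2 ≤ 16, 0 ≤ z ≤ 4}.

By the divergence theorem,

    ∯_{∂V} F · n dS = ∭_V (∇ · F) dV.

Compute the divergence:
    ∇ · F = ∂F_x/∂x + ∂F_y/∂y + ∂F_z/∂z = 24y + 24z + 24x = 24x + 24y + 24z.

In cylindrical coordinates, x = r cos(θ), y = r sin(θ), z = z, dV = r dr dθ dz, with 0 ≤ r ≤ 4, 0 ≤ θ ≤ 2π, 0 ≤ z ≤ 4.

The integrand, after substitution and multiplying by the volume element, becomes (24sqrt(2)r sin(θ + π/4) + 24z) · r, so

    ∭_V (∇·F) dV = ∫_0^{2π} ∫_0^{4} ∫_0^{4} (24sqrt(2)r sin(θ + π/4) + 24z) · r dz dr dθ.

Inner (z from 0 to 4): 96r (sqrt(2)r sin(θ + π/4) + 2).
Middle (r from 0 to 4): 2048sqrt(2)sin(θ + π/4) + 1536.
Outer (θ from 0 to 2π): 3072π.

Therefore ∯_{∂V} F · n dS = 3072π.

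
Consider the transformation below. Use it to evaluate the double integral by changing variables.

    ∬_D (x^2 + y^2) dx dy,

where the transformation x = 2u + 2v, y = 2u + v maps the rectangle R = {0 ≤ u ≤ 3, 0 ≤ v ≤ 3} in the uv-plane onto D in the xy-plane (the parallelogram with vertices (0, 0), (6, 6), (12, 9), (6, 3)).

Compute the Jacobian determinant of (x, y) with respect to (u, v):

    ∂(x,y)/∂(u,v) = | 2  2 | = (2)(1) - (2)(2) = -2.
                   | 2  1 |

Its absolute value is |J| = 2 (the area scaling factor).

Substituting x = 2u + 2v, y = 2u + v into the integrand,

    x^2 + y^2 → 8u^2 + 12u v + 5v^2,

so the integral becomes

    ∬_R (8u^2 + 12u v + 5v^2) · |J| du dv = ∫_0^3 ∫_0^3 (16u^2 + 24u v + 10v^2) dv du.

Inner (v): 48u^2 + 108u + 90.
Outer (u): 1188.

Therefore ∬_D (x^2 + y^2) dx dy = 1188.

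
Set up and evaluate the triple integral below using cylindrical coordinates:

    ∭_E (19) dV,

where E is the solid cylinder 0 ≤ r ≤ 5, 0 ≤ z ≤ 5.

In cylindrical coordinates, x = r cos(θ), y = r sin(θ), z = z, and dV = r dr dθ dz.

The integrand becomes 19, so

    ∭_E (19) dV = ∫_{0}^{2π} ∫_{0}^{5} ∫_{0}^{5} (19) · r dz dr dθ.

Inner (z): 95r.
Middle (r from 0 to 5): 2375/2.
Outer (θ): 2375π.

Therefore the triple integral equals 2375π.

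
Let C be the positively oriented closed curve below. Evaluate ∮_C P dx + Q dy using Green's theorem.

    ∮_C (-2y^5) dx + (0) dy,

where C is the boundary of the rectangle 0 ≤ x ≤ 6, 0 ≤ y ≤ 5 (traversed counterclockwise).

Green's theorem converts the closed line integral into a double integral over the enclosed region D:

    ∮_C P dx + Q dy = ∬_D (∂Q/∂x - ∂P/∂y) dA.

Here P = -2y^5, Q = 0, so

    ∂Q/∂x = 0,    ∂P/∂y = -10y^4,
    ∂Q/∂x - ∂P/∂y = 10y^4.

D is the region 0 ≤ x ≤ 6, 0 ≤ y ≤ 5. Evaluating the double integral:

    ∬_D (10y^4) dA = ∫_0^{6} ∫_0^{5} (10y^4) dy dx.

Inner (y from 0 to 5): 6250.
Outer (x from 0 to 6): 37500.

Therefore ∮_C P dx + Q dy = 37500.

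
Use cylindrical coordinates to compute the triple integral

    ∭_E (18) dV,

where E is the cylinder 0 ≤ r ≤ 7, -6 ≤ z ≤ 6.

In cylindrical coordinates, x = r cos(θ), y = r sin(θ), z = z, and dV = r dr dθ dz.

The integrand becomes 18, so

    ∭_E (18) dV = ∫_{0}^{2π} ∫_{0}^{7} ∫_{-6}^{6} (18) · r dz dr dθ.

Inner (z): 216r.
Middle (r from 0 to 7): 5292.
Outer (θ): 10584π.

Therefore the triple integral equals 10584π.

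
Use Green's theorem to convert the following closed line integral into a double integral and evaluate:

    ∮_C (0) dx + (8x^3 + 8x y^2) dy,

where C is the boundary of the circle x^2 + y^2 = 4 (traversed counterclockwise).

Green's theorem converts the closed line integral into a double integral over the enclosed region D:

    ∮_C P dx + Q dy = ∬_D (∂Q/∂x - ∂P/∂y) dA.

Here P = 0, Q = 8x^3 + 8x y^2, so

    ∂Q/∂x = 24x^2 + 8y^2,    ∂P/∂y = 0,
    ∂Q/∂x - ∂P/∂y = 24x^2 + 8y^2.

D is the region x^2 + y^2 ≤ 4. Evaluating the double integral:

In polar coordinates (x = r cos θ, y = r sin θ, dA = r dr dθ) the integrand becomes 8r^2(cos(2θ) + 2), so

    ∬_D (24x^2 + 8y^2) dA = ∫_0^{2π} ∫_0^{2} (8r^2(cos(2θ) + 2)) · r dr dθ.

Inner (r from 0 to 2): 32cos(2θ) + 64.
Outer (θ from 0 to 2π): 128π.

Therefore ∮_C P dx + Q dy = 128π.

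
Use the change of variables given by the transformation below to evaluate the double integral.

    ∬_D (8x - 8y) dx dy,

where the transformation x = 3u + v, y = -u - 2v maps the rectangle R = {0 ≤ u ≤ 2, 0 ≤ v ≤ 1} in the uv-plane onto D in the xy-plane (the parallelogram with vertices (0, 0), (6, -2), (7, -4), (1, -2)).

Compute the Jacobian determinant of (x, y) with respect to (u, v):

    ∂(x,y)/∂(u,v) = | 3  1 | = (3)(-2) - (1)(-1) = -5.
                   | -1  -2 |

Its absolute value is |J| = 5 (the area scaling factor).

Substituting x = 3u + v, y = -u - 2v into the integrand,

    8x - 8y → 32u + 24v,

so the integral becomes

    ∬_R (32u + 24v) · |J| du dv = ∫_0^2 ∫_0^1 (160u + 120v) dv du.

Inner (v): 160u + 60.
Outer (u): 440.

Therefore ∬_D (8x - 8y) dx dy = 440.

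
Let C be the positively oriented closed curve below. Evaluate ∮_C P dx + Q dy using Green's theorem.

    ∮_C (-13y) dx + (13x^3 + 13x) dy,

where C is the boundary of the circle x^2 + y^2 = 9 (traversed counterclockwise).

Green's theorem converts the closed line integral into a double integral over the enclosed region D:

    ∮_C P dx + Q dy = ∬_D (∂Q/∂x - ∂P/∂y) dA.

Here P = -13y, Q = 13x^3 + 13x, so

    ∂Q/∂x = 39x^2 + 13,    ∂P/∂y = -13,
    ∂Q/∂x - ∂P/∂y = 39x^2 + 26.

D is the region x^2 + y^2 ≤ 9. Evaluating the double integral:

In polar coordinates (x = r cos θ, y = r sin θ, dA = r dr dθ) the integrand becomes 39r^2cos(θ)^2 + 26, so

    ∬_D (39x^2 + 26) dA = ∫_0^{2π} ∫_0^{3} (39r^2cos(θ)^2 + 26) · r dr dθ.

Inner (r from 0 to 3): 3159cos(θ)^2/4 + 117.
Outer (θ from 0 to 2π): 4095π/4.

Therefore ∮_C P dx + Q dy = 4095π/4.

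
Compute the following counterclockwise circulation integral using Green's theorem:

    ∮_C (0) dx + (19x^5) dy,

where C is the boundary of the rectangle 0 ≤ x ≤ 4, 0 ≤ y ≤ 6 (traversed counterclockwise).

Green's theorem converts the closed line integral into a double integral over the enclosed region D:

    ∮_C P dx + Q dy = ∬_D (∂Q/∂x - ∂P/∂y) dA.

Here P = 0, Q = 19x^5, so

    ∂Q/∂x = 95x^4,    ∂P/∂y = 0,
    ∂Q/∂x - ∂P/∂y = 95x^4.

D is the region 0 ≤ x ≤ 4, 0 ≤ y ≤ 6. Evaluating the double integral:

    ∬_D (95x^4) dA = ∫_0^{4} ∫_0^{6} (95x^4) dy dx.

Inner (y from 0 to 6): 570x^4.
Outer (x from 0 to 4): 116736.

Therefore ∮_C P dx + Q dy = 116736.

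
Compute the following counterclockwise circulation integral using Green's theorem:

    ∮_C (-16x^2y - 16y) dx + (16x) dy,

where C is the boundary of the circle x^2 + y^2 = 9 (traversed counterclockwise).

Green's theorem converts the closed line integral into a double integral over the enclosed region D:

    ∮_C P dx + Q dy = ∬_D (∂Q/∂x - ∂P/∂y) dA.

Here P = -16x^2y - 16y, Q = 16x, so

    ∂Q/∂x = 16,    ∂P/∂y = -16x^2 - 16,
    ∂Q/∂x - ∂P/∂y = 16x^2 + 32.

D is the region x^2 + y^2 ≤ 9. Evaluating the double integral:

In polar coordinates (x = r cos θ, y = r sin θ, dA = r dr dθ) the integrand becomes 16r^2cos(θ)^2 + 32, so

    ∬_D (16x^2 + 32) dA = ∫_0^{2π} ∫_0^{3} (16r^2cos(θ)^2 + 32) · r dr dθ.

Inner (r from 0 to 3): 324cos(θ)^2 + 144.
Outer (θ from 0 to 2π): 612π.

Therefore ∮_C P dx + Q dy = 612π.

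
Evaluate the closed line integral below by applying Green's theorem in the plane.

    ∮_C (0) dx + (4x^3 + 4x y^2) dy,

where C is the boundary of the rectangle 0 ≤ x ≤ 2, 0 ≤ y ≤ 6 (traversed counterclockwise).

Green's theorem converts the closed line integral into a double integral over the enclosed region D:

    ∮_C P dx + Q dy = ∬_D (∂Q/∂x - ∂P/∂y) dA.

Here P = 0, Q = 4x^3 + 4x y^2, so

    ∂Q/∂x = 12x^2 + 4y^2,    ∂P/∂y = 0,
    ∂Q/∂x - ∂P/∂y = 12x^2 + 4y^2.

D is the region 0 ≤ x ≤ 2, 0 ≤ y ≤ 6. Evaluating the double integral:

    ∬_D (12x^2 + 4y^2) dA = ∫_0^{2} ∫_0^{6} (12x^2 + 4y^2) dy dx.

Inner (y from 0 to 6): 72x^2 + 288.
Outer (x from 0 to 2): 768.

Therefore ∮_C P dx + Q dy = 768.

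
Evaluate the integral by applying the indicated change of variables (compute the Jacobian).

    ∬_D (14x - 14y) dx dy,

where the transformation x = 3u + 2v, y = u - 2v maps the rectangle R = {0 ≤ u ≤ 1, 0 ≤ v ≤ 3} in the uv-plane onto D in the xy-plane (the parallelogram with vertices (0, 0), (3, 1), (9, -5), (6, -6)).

Compute the Jacobian determinant of (x, y) with respect to (u, v):

    ∂(x,y)/∂(u,v) = | 3  2 | = (3)(-2) - (2)(1) = -8.
                   | 1  -2 |

Its absolute value is |J| = 8 (the area scaling factor).

Substituting x = 3u + 2v, y = u - 2v into the integrand,

    14x - 14y → 28u + 56v,

so the integral becomes

    ∬_R (28u + 56v) · |J| du dv = ∫_0^1 ∫_0^3 (224u + 448v) dv du.

Inner (v): 672u + 2016.
Outer (u): 2352.

Therefore ∬_D (14x - 14y) dx dy = 2352.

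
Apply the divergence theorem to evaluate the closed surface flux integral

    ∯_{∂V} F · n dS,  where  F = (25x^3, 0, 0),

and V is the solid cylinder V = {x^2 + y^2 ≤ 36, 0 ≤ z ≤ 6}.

By the divergence theorem,

    ∯_{∂V} F · n dS = ∭_V (∇ · F) dV.

Compute the divergence:
    ∇ · F = ∂F_x/∂x + ∂F_y/∂y + ∂F_z/∂z = 75x^2 + 0 + 0 = 75x^2.

In cylindrical coordinates, x = r cos(θ), y = r sin(θ), z = z, dV = r dr dθ dz, with 0 ≤ r ≤ 6, 0 ≤ θ ≤ 2π, 0 ≤ z ≤ 6.

The integrand, after substitution and multiplying by the volume element, becomes (75r^2cos(θ)^2) · r, so

    ∭_V (∇·F) dV = ∫_0^{2π} ∫_0^{6} ∫_0^{6} (75r^2cos(θ)^2) · r dz dr dθ.

Inner (z from 0 to 6): 450r^3cos(θ)^2.
Middle (r from 0 to 6): 145800cos(θ)^2.
Outer (θ from 0 to 2π): 145800π.

Therefore ∯_{∂V} F · n dS = 145800π.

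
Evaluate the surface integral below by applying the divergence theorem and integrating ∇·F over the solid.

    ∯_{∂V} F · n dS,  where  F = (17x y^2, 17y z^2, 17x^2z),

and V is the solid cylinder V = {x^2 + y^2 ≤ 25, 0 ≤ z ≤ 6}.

By the divergence theorem,

    ∯_{∂V} F · n dS = ∭_V (∇ · F) dV.

Compute the divergence:
    ∇ · F = ∂F_x/∂x + ∂F_y/∂y + ∂F_z/∂z = 17y^2 + 17z^2 + 17x^2 = 17x^2 + 17y^2 + 17z^2.

In cylindrical coordinates, x = r cos(θ), y = r sin(θ), z = z, dV = r dr dθ dz, with 0 ≤ r ≤ 5, 0 ≤ θ ≤ 2π, 0 ≤ z ≤ 6.

The integrand, after substitution and multiplying by the volume element, becomes (17r^2 + 17z^2) · r, so

    ∭_V (∇·F) dV = ∫_0^{2π} ∫_0^{5} ∫_0^{6} (17r^2 + 17z^2) · r dz dr dθ.

Inner (z from 0 to 6): 102r (r^2 + 12).
Middle (r from 0 to 5): 62475/2.
Outer (θ from 0 to 2π): 62475π.

Therefore ∯_{∂V} F · n dS = 62475π.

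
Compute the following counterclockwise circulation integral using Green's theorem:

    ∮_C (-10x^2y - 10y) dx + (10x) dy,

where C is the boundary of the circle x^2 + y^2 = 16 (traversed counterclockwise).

Green's theorem converts the closed line integral into a double integral over the enclosed region D:

    ∮_C P dx + Q dy = ∬_D (∂Q/∂x - ∂P/∂y) dA.

Here P = -10x^2y - 10y, Q = 10x, so

    ∂Q/∂x = 10,    ∂P/∂y = -10x^2 - 10,
    ∂Q/∂x - ∂P/∂y = 10x^2 + 20.

D is the region x^2 + y^2 ≤ 16. Evaluating the double integral:

In polar coordinates (x = r cos θ, y = r sin θ, dA = r dr dθ) the integrand becomes 10r^2cos(θ)^2 + 20, so

    ∬_D (10x^2 + 20) dA = ∫_0^{2π} ∫_0^{4} (10r^2cos(θ)^2 + 20) · r dr dθ.

Inner (r from 0 to 4): 640cos(θ)^2 + 160.
Outer (θ from 0 to 2π): 960π.

Therefore ∮_C P dx + Q dy = 960π.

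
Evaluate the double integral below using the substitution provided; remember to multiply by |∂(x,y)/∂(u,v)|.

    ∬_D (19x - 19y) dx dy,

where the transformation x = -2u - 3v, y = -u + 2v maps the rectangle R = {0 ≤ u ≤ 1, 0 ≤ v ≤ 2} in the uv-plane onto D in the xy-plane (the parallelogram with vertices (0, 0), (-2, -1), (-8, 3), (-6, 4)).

Compute the Jacobian determinant of (x, y) with respect to (u, v):

    ∂(x,y)/∂(u,v) = | -2  -3 | = (-2)(2) - (-3)(-1) = -7.
                   | -1  2 |

Its absolute value is |J| = 7 (the area scaling factor).

Substituting x = -2u - 3v, y = -u + 2v into the integrand,

    19x - 19y → -19u - 95v,

so the integral becomes

    ∬_R (-19u - 95v) · |J| du dv = ∫_0^1 ∫_0^2 (-133u - 665v) dv du.

Inner (v): -266u - 1330.
Outer (u): -1463.

Therefore ∬_D (19x - 19y) dx dy = -1463.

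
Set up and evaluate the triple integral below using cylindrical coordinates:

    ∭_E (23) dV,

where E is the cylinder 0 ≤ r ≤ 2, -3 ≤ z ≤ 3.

In cylindrical coordinates, x = r cos(θ), y = r sin(θ), z = z, and dV = r dr dθ dz.

The integrand becomes 23, so

    ∭_E (23) dV = ∫_{0}^{2π} ∫_{0}^{2} ∫_{-3}^{3} (23) · r dz dr dθ.

Inner (z): 138r.
Middle (r from 0 to 2): 276.
Outer (θ): 552π.

Therefore the triple integral equals 552π.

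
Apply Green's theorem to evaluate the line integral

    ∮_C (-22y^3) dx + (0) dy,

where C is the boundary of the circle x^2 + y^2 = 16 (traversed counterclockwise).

Green's theorem converts the closed line integral into a double integral over the enclosed region D:

    ∮_C P dx + Q dy = ∬_D (∂Q/∂x - ∂P/∂y) dA.

Here P = -22y^3, Q = 0, so

    ∂Q/∂x = 0,    ∂P/∂y = -66y^2,
    ∂Q/∂x - ∂P/∂y = 66y^2.

D is the region x^2 + y^2 ≤ 16. Evaluating the double integral:

In polar coordinates (x = r cos θ, y = r sin θ, dA = r dr dθ) the integrand becomes 66r^2sin(θ)^2, so

    ∬_D (66y^2) dA = ∫_0^{2π} ∫_0^{4} (66r^2sin(θ)^2) · r dr dθ.

Inner (r from 0 to 4): 4224sin(θ)^2.
Outer (θ from 0 to 2π): 4224π.

Therefore ∮_C P dx + Q dy = 4224π.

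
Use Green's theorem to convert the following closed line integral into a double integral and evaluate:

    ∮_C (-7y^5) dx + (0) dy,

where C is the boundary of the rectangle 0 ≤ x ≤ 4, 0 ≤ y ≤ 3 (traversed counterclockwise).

Green's theorem converts the closed line integral into a double integral over the enclosed region D:

    ∮_C P dx + Q dy = ∬_D (∂Q/∂x - ∂P/∂y) dA.

Here P = -7y^5, Q = 0, so

    ∂Q/∂x = 0,    ∂P/∂y = -35y^4,
    ∂Q/∂x - ∂P/∂y = 35y^4.

D is the region 0 ≤ x ≤ 4, 0 ≤ y ≤ 3. Evaluating the double integral:

    ∬_D (35y^4) dA = ∫_0^{4} ∫_0^{3} (35y^4) dy dx.

Inner (y from 0 to 3): 1701.
Outer (x from 0 to 4): 6804.

Therefore ∮_C P dx + Q dy = 6804.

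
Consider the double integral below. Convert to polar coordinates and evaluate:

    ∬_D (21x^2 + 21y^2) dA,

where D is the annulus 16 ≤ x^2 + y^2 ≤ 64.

The region D is 4 ≤ r ≤ 8, 0 ≤ θ ≤ 2π in polar coordinates, where x = r cos(θ), y = r sin(θ), and dA = r dr dθ.

Under the substitution, the integrand becomes 21r^2, so

    ∬_D (21x^2 + 21y^2) dA = ∫_{0}^{2π} ∫_{4}^{8} (21r^2) · r dr dθ.

Inner integral (in r): ∫_{4}^{8} (21r^2) · r dr = 20160.

Outer integral (in θ): ∫_{0}^{2π} (20160) dθ = 40320π.

Therefore ∬_D (21x^2 + 21y^2) dA = 40320π.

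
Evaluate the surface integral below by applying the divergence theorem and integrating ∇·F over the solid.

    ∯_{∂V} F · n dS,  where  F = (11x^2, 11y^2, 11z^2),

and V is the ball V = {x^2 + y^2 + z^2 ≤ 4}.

By the divergence theorem,

    ∯_{∂V} F · n dS = ∭_V (∇ · F) dV.

Compute the divergence:
    ∇ · F = ∂F_x/∂x + ∂F_y/∂y + ∂F_z/∂z = 22x + 22y + 22z.

In spherical coordinates, x = ρ sin(φ) cos(θ), y = ρ sin(φ) sin(θ), z = ρ cos(φ), dV = ρ^2 sin(φ) dρ dφ dθ, with 0 ≤ ρ ≤ 2, 0 ≤ φ ≤ π, 0 ≤ θ ≤ 2π.

The integrand, after substitution and multiplying by the volume element, becomes (22ρ (sqrt(2)sin(φ)sin(θ + π/4) + cos(φ))) · ρ^2 sin(φ), so

    ∭_V (∇·F) dV = ∫_0^{2π} ∫_0^{π} ∫_0^{2} (22ρ (sqrt(2)sin(φ)sin(θ + π/4) + cos(φ))) · ρ^2 sin(φ) dρ dφ dθ.

Inner (ρ from 0 to 2): 88(sqrt(2)sin(φ)sin(θ + π/4) + cos(φ))sin(φ).
Middle (φ from 0 to π): 44sqrt(2)π sin(θ + π/4).
Outer (θ from 0 to 2π): 0.

Therefore ∯_{∂V} F · n dS = 0.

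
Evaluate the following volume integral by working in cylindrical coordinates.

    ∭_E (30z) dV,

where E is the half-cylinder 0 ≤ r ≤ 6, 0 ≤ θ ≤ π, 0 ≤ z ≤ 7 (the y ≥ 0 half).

In cylindrical coordinates, x = r cos(θ), y = r sin(θ), z = z, and dV = r dr dθ dz.

The integrand becomes 30z, so

    ∭_E (30z) dV = ∫_{0}^{π} ∫_{0}^{6} ∫_{0}^{7} (30z) · r dz dr dθ.

Inner (z): 735r.
Middle (r from 0 to 6): 13230.
Outer (θ): 13230π.

Therefore the triple integral equals 13230π.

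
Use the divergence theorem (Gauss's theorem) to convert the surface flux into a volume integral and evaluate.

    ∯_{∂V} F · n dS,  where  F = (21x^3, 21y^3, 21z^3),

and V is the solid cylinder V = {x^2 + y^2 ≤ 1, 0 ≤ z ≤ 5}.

By the divergence theorem,

    ∯_{∂V} F · n dS = ∭_V (∇ · F) dV.

Compute the divergence:
    ∇ · F = ∂F_x/∂x + ∂F_y/∂y + ∂F_z/∂z = 63x^2 + 63y^2 + 63z^2.

In cylindrical coordinates, x = r cos(θ), y = r sin(θ), z = z, dV = r dr dθ dz, with 0 ≤ r ≤ 1, 0 ≤ θ ≤ 2π, 0 ≤ z ≤ 5.

The integrand, after substitution and multiplying by the volume element, becomes (63r^2 + 63z^2) · r, so

    ∭_V (∇·F) dV = ∫_0^{2π} ∫_0^{1} ∫_0^{5} (63r^2 + 63z^2) · r dz dr dθ.

Inner (z from 0 to 5): 315r^3 + 2625r.
Middle (r from 0 to 1): 5565/4.
Outer (θ from 0 to 2π): 5565π/2.

Therefore ∯_{∂V} F · n dS = 5565π/2.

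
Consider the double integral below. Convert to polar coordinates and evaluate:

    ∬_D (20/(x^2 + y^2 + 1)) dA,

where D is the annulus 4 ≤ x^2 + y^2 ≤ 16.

The region D is 2 ≤ r ≤ 4, 0 ≤ θ ≤ 2π in polar coordinates, where x = r cos(θ), y = r sin(θ), and dA = r dr dθ.

Under the substitution, the integrand becomes 20/(r^2 + 1), so

    ∬_D (20/(x^2 + y^2 + 1)) dA = ∫_{0}^{2π} ∫_{2}^{4} (20/(r^2 + 1)) · r dr dθ.

Inner integral (in r): ∫_{2}^{4} (20/(r^2 + 1)) · r dr = log(2015993900449/9765625).

Outer integral (in θ): ∫_{0}^{2π} (log(2015993900449/9765625)) dθ = log((2015993900449/9765625)^(2π)).

Therefore ∬_D (20/(x^2 + y^2 + 1)) dA = log((2015993900449/9765625)^(2π)).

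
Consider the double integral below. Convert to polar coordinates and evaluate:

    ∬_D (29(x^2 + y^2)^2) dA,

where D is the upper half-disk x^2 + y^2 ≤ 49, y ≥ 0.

The region D is 0 ≤ r ≤ 7, 0 ≤ θ ≤ π in polar coordinates, where x = r cos(θ), y = r sin(θ), and dA = r dr dθ.

Under the substitution, the integrand becomes 29r^4, so

    ∬_D (29(x^2 + y^2)^2) dA = ∫_{0}^{π} ∫_{0}^{7} (29r^4) · r dr dθ.

Inner integral (in r): ∫_{0}^{7} (29r^4) · r dr = 3411821/6.

Outer integral (in θ): ∫_{0}^{π} (3411821/6) dθ = 3411821π/6.

Therefore ∬_D (29(x^2 + y^2)^2) dA = 3411821π/6.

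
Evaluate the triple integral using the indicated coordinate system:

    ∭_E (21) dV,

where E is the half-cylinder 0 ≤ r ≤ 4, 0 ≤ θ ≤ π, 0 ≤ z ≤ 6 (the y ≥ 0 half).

In cylindrical coordinates, x = r cos(θ), y = r sin(θ), z = z, and dV = r dr dθ dz.

The integrand becomes 21, so

    ∭_E (21) dV = ∫_{0}^{π} ∫_{0}^{4} ∫_{0}^{6} (21) · r dz dr dθ.

Inner (z): 126r.
Middle (r from 0 to 4): 1008.
Outer (θ): 1008π.

Therefore the triple integral equals 1008π.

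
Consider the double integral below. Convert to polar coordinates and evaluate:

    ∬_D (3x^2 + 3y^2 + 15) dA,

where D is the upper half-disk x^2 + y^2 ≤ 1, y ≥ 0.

The region D is 0 ≤ r ≤ 1, 0 ≤ θ ≤ π in polar coordinates, where x = r cos(θ), y = r sin(θ), and dA = r dr dθ.

Under the substitution, the integrand becomes 3r^2 + 15, so

    ∬_D (3x^2 + 3y^2 + 15) dA = ∫_{0}^{π} ∫_{0}^{1} (3r^2 + 15) · r dr dθ.

Inner integral (in r): ∫_{0}^{1} (3r^2 + 15) · r dr = 33/4.

Outer integral (in θ): ∫_{0}^{π} (33/4) dθ = 33π/4.

Therefore ∬_D (3x^2 + 3y^2 + 15) dA = 33π/4.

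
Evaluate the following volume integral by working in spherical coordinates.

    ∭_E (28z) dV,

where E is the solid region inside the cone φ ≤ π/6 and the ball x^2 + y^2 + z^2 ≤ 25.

In spherical coordinates, x = ρ sin(φ) cos(θ), y = ρ sin(φ) sin(θ), z = ρ cos(φ), and dV = ρ^2 sin(φ) dρ dφ dθ.

The integrand becomes 28ρ cos(φ), so

    ∭_E (28z) dV = ∫_{0}^{2π} ∫_{0}^{π/6} ∫_{0}^{5} (28ρ cos(φ)) · ρ^2 sin(φ) dρ dφ dθ.

Inner (ρ): 4375sin(2φ)/2.
Middle (φ): 4375/8.
Outer (θ): 4375π/4.

Therefore the triple integral equals 4375π/4.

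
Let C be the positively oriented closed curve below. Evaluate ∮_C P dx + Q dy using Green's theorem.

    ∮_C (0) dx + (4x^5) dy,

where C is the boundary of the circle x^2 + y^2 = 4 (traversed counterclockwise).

Green's theorem converts the closed line integral into a double integral over the enclosed region D:

    ∮_C P dx + Q dy = ∬_D (∂Q/∂x - ∂P/∂y) dA.

Here P = 0, Q = 4x^5, so

    ∂Q/∂x = 20x^4,    ∂P/∂y = 0,
    ∂Q/∂x - ∂P/∂y = 20x^4.

D is the region x^2 + y^2 ≤ 4. Evaluating the double integral:

In polar coordinates (x = r cos θ, y = r sin θ, dA = r dr dθ) the integrand becomes 20r^4cos(θ)^4, so

    ∬_D (20x^4) dA = ∫_0^{2π} ∫_0^{2} (20r^4cos(θ)^4) · r dr dθ.

Inner (r from 0 to 2): 640cos(θ)^4/3.
Outer (θ from 0 to 2π): 160π.

Therefore ∮_C P dx + Q dy = 160π.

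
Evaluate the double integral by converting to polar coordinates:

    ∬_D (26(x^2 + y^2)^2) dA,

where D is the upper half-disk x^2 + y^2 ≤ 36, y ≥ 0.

The region D is 0 ≤ r ≤ 6, 0 ≤ θ ≤ π in polar coordinates, where x = r cos(θ), y = r sin(θ), and dA = r dr dθ.

Under the substitution, the integrand becomes 26r^4, so

    ∬_D (26(x^2 + y^2)^2) dA = ∫_{0}^{π} ∫_{0}^{6} (26r^4) · r dr dθ.

Inner integral (in r): ∫_{0}^{6} (26r^4) · r dr = 202176.

Outer integral (in θ): ∫_{0}^{π} (202176) dθ = 202176π.

Therefore ∬_D (26(x^2 + y^2)^2) dA = 202176π.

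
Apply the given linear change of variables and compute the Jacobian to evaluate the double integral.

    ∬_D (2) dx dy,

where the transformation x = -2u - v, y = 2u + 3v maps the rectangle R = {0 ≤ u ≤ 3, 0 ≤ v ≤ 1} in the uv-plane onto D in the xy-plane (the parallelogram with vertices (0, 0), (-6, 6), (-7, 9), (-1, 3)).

Compute the Jacobian determinant of (x, y) with respect to (u, v):

    ∂(x,y)/∂(u,v) = | -2  -1 | = (-2)(3) - (-1)(2) = -4.
                   | 2  3 |

Its absolute value is |J| = 4 (the area scaling factor).

Substituting x = -2u - v, y = 2u + 3v into the integrand,

    2 → 2,

so the integral becomes

    ∬_R (2) · |J| du dv = ∫_0^3 ∫_0^1 (8) dv du.

Inner (v): 8.
Outer (u): 24.

Therefore ∬_D (2) dx dy = 24.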